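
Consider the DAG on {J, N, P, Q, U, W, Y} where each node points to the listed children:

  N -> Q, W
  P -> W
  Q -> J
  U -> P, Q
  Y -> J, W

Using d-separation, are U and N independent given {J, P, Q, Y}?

No

4 paths connect U and N; each must be blocked for d-separation to hold:
Path 1: U → Q → J ← Y → W ← N
  Q is a chain here and Q is conditioned on, so the path is blocked at Q.
Path 2: U → Q ← N
  Q is a collider and Q is conditioned on, which opens it — no node blocks this path, so it is active.
Path 3: U → P → W ← N
  P is a chain here and P is conditioned on, so the path is blocked at P.
Path 4: U → P → W ← Y → J ← Q ← N
  P is a chain here and P is conditioned on, so the path is blocked at P.
Because an active path exists, U and N are not d-separated.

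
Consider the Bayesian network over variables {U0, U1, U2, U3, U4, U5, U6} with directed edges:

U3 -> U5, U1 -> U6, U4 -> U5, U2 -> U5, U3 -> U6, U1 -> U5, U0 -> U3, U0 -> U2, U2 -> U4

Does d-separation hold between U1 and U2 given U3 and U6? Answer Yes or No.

Yes

Enumerating the 6 paths from U1 to U2 and testing each for blocking by {U3, U6}:
Path 1: U1 → U6 ← U3 ← U0 → U2
  U3 is a chain here and U3 is conditioned on, so the path is blocked at U3.
Path 2: U1 → U6 ← U3 → U5 ← U2
  U3 is a fork here and U3 is conditioned on, so the path is blocked at U3.
Path 3: U1 → U6 ← U3 → U5 ← U4 ← U2
  U3 is a fork here and U3 is conditioned on, so the path is blocked at U3.
Path 4: U1 → U5 ← U2
  U5 is a collider here and neither U5 nor any of its descendants is conditioned on, so the collider stays closed — the path is blocked at U5.
Path 5: U1 → U5 ← U3 ← U0 → U2
  U5 is a collider here and neither U5 nor any of its descendants is conditioned on, so the collider stays closed — the path is blocked at U5.
Path 6: U1 → U5 ← U4 ← U2
  U5 is a collider here and neither U5 nor any of its descendants is conditioned on, so the collider stays closed — the path is blocked at U5.
Every path is blocked, so U1 and U2 are d-separated given {U3, U6}.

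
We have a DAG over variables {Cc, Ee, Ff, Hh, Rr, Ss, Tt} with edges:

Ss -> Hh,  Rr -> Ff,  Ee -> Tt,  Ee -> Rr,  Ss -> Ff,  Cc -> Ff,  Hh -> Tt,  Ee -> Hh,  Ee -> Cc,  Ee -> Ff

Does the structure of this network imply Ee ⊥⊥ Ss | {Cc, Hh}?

5 paths connect Ee and Ss; each must be blocked for d-separation to hold:
Path 1: Ee → Ff ← Ss
  Ff is a collider here and neither Ff nor any of its descendants is conditioned on, so the collider stays closed — the path is blocked at Ff.
Path 2: Ee → Cc → Ff ← Ss
  Cc is a chain here and Cc is conditioned on, so the path is blocked at Cc.
Path 3: Ee → Hh ← Ss
  Hh is a collider and Hh is conditioned on, which opens it — no node blocks this path, so it is active.
Path 4: Ee → Tt ← Hh ← Ss
  Tt is a collider here and neither Tt nor any of its descendants is conditioned on, so the collider stays closed — the path is blocked at Tt.
Path 5: Ee → Rr → Ff ← Ss
  Ff is a collider here and neither Ff nor any of its descendants is conditioned on, so the collider stays closed — the path is blocked at Ff.
Because an active path exists, Ee and Ss are not d-separated.

No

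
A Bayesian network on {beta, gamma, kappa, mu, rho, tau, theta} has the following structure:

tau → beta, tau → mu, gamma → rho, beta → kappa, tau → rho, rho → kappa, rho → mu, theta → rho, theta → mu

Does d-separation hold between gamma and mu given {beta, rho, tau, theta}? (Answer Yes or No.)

Yes

4 paths connect gamma and mu; each must be blocked for d-separation to hold:
Path 1: gamma → rho → kappa ← beta ← tau → mu
  rho is a chain here and rho is conditioned on, so the path is blocked at rho.
Path 2: gamma → rho ← tau → mu
  tau is a fork here and tau is conditioned on, so the path is blocked at tau.
Path 3: gamma → rho ← theta → mu
  theta is a fork here and theta is conditioned on, so the path is blocked at theta.
Path 4: gamma → rho → mu
  rho is a chain here and rho is conditioned on, so the path is blocked at rho.
Since every path is blocked, d-separation holds.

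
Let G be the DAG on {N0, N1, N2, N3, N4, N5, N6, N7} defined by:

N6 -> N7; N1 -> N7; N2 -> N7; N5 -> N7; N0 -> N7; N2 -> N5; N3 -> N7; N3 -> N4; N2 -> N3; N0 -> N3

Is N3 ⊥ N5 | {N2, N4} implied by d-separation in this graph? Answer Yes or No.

We examine all 6 paths between N3 and N5:
  1. N3 ← N2 → N5 — N2:fork[blocks] ⇒ blocked
  2. N3 ← N2 → N7 ← N5 — N2:fork[blocks]; N7:collider[blocks] ⇒ blocked
  3. N3 → N7 ← N5 — N7:collider[blocks] ⇒ blocked
  4. N3 → N7 ← N2 → N5 — N7:collider[blocks]; N2:fork[blocks] ⇒ blocked
  5. N3 ← N0 → N7 ← N5 — N0:fork[open]; N7:collider[blocks] ⇒ blocked
  6. N3 ← N0 → N7 ← N2 → N5 — N0:fork[open]; N7:collider[blocks]; N2:fork[blocks] ⇒ blocked
Since every path is blocked, d-separation holds.

Yes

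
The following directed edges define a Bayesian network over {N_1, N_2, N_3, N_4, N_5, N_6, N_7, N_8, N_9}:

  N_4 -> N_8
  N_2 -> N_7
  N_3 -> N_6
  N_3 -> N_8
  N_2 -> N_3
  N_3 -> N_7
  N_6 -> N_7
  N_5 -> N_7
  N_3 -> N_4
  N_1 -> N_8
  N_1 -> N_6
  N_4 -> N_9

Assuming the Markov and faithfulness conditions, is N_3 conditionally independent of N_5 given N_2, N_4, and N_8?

There are 5 undirected paths between N_3 and N_5; checking each against the conditioning set {N_2, N_4, N_8}:
  1. N_3 → N_8 ← N_1 → N_6 → N_7 ← N_5 — N_8:collider[open]; N_1:fork[open]; N_6:chain[open]; N_7:collider[blocks] ⇒ blocked
  2. N_3 → N_4 → N_8 ← N_1 → N_6 → N_7 ← N_5 — N_4:chain[blocks]; N_8:collider[open]; N_1:fork[open]; N_6:chain[open]; N_7:collider[blocks] ⇒ blocked
  3. N_3 ← N_2 → N_7 ← N_5 — N_2:fork[blocks]; N_7:collider[blocks] ⇒ blocked
  4. N_3 → N_6 → N_7 ← N_5 — N_6:chain[open]; N_7:collider[blocks] ⇒ blocked
  5. N_3 → N_7 ← N_5 — N_7:collider[blocks] ⇒ blocked
Every path is blocked, so N_3 and N_5 are d-separated given {N_2, N_4, N_8}.

Yes — N_3 and N_5 are d-separated given {N_2, N_4, N_8}.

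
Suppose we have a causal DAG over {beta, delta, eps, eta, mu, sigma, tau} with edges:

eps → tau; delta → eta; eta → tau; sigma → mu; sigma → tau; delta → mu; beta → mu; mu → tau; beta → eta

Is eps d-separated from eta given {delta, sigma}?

5 paths connect eps and eta; each must be blocked for d-separation to hold:
Path 1: eps → tau ← eta
  tau is a collider here and neither tau nor any of its descendants is conditioned on, so the collider stays closed — the path is blocked at tau.
Path 2: eps → tau ← mu ← delta → eta
  tau is a collider here and neither tau nor any of its descendants is conditioned on, so the collider stays closed — the path is blocked at tau.
Path 3: eps → tau ← mu ← beta → eta
  tau is a collider here and neither tau nor any of its descendants is conditioned on, so the collider stays closed — the path is blocked at tau.
Path 4: eps → tau ← sigma → mu ← delta → eta
  tau is a collider here and neither tau nor any of its descendants is conditioned on, so the collider stays closed — the path is blocked at tau.
Path 5: eps → tau ← sigma → mu ← beta → eta
  tau is a collider here and neither tau nor any of its descendants is conditioned on, so the collider stays closed — the path is blocked at tau.
Since every path is blocked, d-separation holds.

Yes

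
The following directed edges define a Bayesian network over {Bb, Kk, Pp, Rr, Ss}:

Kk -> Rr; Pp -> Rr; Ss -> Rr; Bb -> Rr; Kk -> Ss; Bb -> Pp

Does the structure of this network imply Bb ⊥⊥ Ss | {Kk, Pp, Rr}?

We examine all 4 paths between Bb and Ss:
  1. Bb → Rr ← Kk → Ss — Rr:collider[open]; Kk:fork[blocks] ⇒ blocked
  2. Bb → Rr ← Ss — Rr:collider[open] ⇒ active
  3. Bb → Pp → Rr ← Kk → Ss — Pp:chain[blocks]; Rr:collider[open]; Kk:fork[blocks] ⇒ blocked
  4. Bb → Pp → Rr ← Ss — Pp:chain[blocks]; Rr:collider[open] ⇒ blocked
Since the path Bb → Rr ← Ss is active, Bb and Ss are not d-separated given {Kk, Pp, Rr}.

No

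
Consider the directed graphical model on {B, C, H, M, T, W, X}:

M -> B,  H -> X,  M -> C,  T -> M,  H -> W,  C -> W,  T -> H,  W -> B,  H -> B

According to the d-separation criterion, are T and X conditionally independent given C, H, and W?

We examine all 5 paths between T and X:
  1. T → H → X — H:chain[blocks] ⇒ blocked
  2. T → M → C → W ← H → X — M:chain[open]; C:chain[blocks]; W:collider[open]; H:fork[blocks] ⇒ blocked
  3. T → M → C → W → B ← H → X — M:chain[open]; C:chain[blocks]; W:chain[blocks]; B:collider[blocks]; H:fork[blocks] ⇒ blocked
  4. T → M → B ← H → X — M:chain[open]; B:collider[blocks]; H:fork[blocks] ⇒ blocked
  5. T → M → B ← W ← H → X — M:chain[open]; B:collider[blocks]; W:chain[blocks]; H:fork[blocks] ⇒ blocked
All paths are blocked; T ⊥ X | {C, H, W} holds.

Yes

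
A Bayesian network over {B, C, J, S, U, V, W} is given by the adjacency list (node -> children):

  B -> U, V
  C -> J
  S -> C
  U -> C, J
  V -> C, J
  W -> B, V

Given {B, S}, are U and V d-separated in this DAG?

Yes

6 paths connect U and V; each must be blocked for d-separation to hold:
Path 1: U → J ← C ← V
  J is a collider here and neither J nor any of its descendants is conditioned on, so the collider stays closed — the path is blocked at J.
Path 2: U → J ← V
  J is a collider here and neither J nor any of its descendants is conditioned on, so the collider stays closed — the path is blocked at J.
Path 3: U → C → J ← V
  J is a collider here and neither J nor any of its descendants is conditioned on, so the collider stays closed — the path is blocked at J.
Path 4: U → C ← V
  C is a collider here and neither C nor any of its descendants is conditioned on, so the collider stays closed — the path is blocked at C.
Path 5: U ← B → V
  B is a fork here and B is conditioned on, so the path is blocked at B.
Path 6: U ← B ← W → V
  B is a chain here and B is conditioned on, so the path is blocked at B.
All paths are blocked; U ⊥ V | {B, S} holds.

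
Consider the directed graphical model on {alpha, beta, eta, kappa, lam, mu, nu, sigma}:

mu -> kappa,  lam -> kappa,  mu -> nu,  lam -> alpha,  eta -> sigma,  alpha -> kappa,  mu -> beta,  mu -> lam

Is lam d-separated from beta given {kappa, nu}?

No

Enumerating the 3 paths from lam to beta and testing each for blocking by {kappa, nu}:
Path 1: lam → alpha → kappa ← mu → beta
  alpha is a chain and alpha is not conditioned on; kappa is a collider and kappa is conditioned on, which opens it; mu is a fork and mu is not conditioned on — no node blocks this path, so it is active.
Path 2: lam ← mu → beta
  mu is a fork and mu is not conditioned on — no node blocks this path, so it is active.
Path 3: lam → kappa ← mu → beta
  kappa is a collider and kappa is conditioned on, which opens it; mu is a fork and mu is not conditioned on — no node blocks this path, so it is active.
At least one path is unblocked, so d-separation fails.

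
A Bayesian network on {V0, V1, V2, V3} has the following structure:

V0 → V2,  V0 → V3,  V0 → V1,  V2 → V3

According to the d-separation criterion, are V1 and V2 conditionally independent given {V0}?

Enumerating the 2 paths from V1 to V2 and testing each for blocking by {V0}:
  1. V1 ← V0 → V3 ← V2 — V0:fork[blocks]; V3:collider[blocks] ⇒ blocked
  2. V1 ← V0 → V2 — V0:fork[blocks] ⇒ blocked
Every path is blocked, so V1 and V2 are d-separated given {V0}.

Yes — V1 and V2 are d-separated given {V0}.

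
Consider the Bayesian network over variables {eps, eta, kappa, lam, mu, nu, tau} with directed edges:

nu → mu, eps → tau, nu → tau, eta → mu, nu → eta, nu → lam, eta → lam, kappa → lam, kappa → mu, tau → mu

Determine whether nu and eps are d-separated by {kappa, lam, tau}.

There are 6 undirected paths between nu and eps; checking each against the conditioning set {kappa, lam, tau}:
Path 1: nu → mu ← tau ← eps
  mu is a collider here and neither mu nor any of its descendants is conditioned on, so the collider stays closed — the path is blocked at mu.
Path 2: nu → eta → mu ← tau ← eps
  mu is a collider here and neither mu nor any of its descendants is conditioned on, so the collider stays closed — the path is blocked at mu.
Path 3: nu → eta → lam ← kappa → mu ← tau ← eps
  kappa is a fork here and kappa is conditioned on, so the path is blocked at kappa.
Path 4: nu → tau ← eps
  tau is a collider and tau is conditioned on, which opens it — no node blocks this path, so it is active.
Path 5: nu → lam ← eta → mu ← tau ← eps
  mu is a collider here and neither mu nor any of its descendants is conditioned on, so the collider stays closed — the path is blocked at mu.
Path 6: nu → lam ← kappa → mu ← tau ← eps
  kappa is a fork here and kappa is conditioned on, so the path is blocked at kappa.
Since the path nu → tau ← eps is active, nu and eps are not d-separated given {kappa, lam, tau}.

No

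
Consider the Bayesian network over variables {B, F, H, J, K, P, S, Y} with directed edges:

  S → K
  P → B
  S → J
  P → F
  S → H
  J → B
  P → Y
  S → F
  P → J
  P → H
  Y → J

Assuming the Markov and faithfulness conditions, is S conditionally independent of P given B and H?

No

5 paths connect S and P; each must be blocked for d-separation to hold:
  1. S → F ← P — F:collider[blocks] ⇒ blocked
  2. S → H ← P — H:collider[open] ⇒ active
  3. S → J ← P — J:collider[open] ⇒ active
  4. S → J ← Y ← P — J:collider[open]; Y:chain[open] ⇒ active
  5. S → J → B ← P — J:chain[open]; B:collider[open] ⇒ active
Because an active path exists, S and P are not d-separated.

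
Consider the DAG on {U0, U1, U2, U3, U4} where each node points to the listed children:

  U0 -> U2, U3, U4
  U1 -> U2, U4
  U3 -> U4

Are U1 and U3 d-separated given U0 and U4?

No

We examine all 4 paths between U1 and U3:
  1. U1 → U2 ← U0 → U4 ← U3 — U2:collider[blocks]; U0:fork[blocks]; U4:collider[open] ⇒ blocked
  2. U1 → U2 ← U0 → U3 — U2:collider[blocks]; U0:fork[blocks] ⇒ blocked
  3. U1 → U4 ← U0 → U3 — U4:collider[open]; U0:fork[blocks] ⇒ blocked
  4. U1 → U4 ← U3 — U4:collider[open] ⇒ active
Because an active path exists, U1 and U3 are not d-separated.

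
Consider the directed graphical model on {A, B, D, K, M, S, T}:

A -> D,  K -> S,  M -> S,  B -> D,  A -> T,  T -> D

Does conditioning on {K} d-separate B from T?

There are 2 undirected paths between B and T; checking each against the conditioning set {K}:
Path 1: B → D ← T
  D is a collider here and neither D nor any of its descendants is conditioned on, so the collider stays closed — the path is blocked at D.
Path 2: B → D ← A → T
  D is a collider here and neither D nor any of its descendants is conditioned on, so the collider stays closed — the path is blocked at D.
Since every path is blocked, d-separation holds.

Yes — B and T are d-separated given {K}.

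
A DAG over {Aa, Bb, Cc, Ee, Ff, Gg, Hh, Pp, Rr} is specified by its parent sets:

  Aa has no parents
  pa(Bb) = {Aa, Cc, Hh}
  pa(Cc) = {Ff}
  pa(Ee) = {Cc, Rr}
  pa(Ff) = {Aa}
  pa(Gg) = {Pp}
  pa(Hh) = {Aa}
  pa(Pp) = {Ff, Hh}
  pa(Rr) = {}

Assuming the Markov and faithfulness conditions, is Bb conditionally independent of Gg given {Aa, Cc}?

Enumerating the 6 paths from Bb to Gg and testing each for blocking by {Aa, Cc}:
Path 1: Bb ← Hh → Pp → Gg
  Hh is a fork and Hh is not conditioned on; Pp is a chain and Pp is not conditioned on — no node blocks this path, so it is active.
Path 2: Bb ← Hh ← Aa → Ff → Pp → Gg
  Aa is a fork here and Aa is conditioned on, so the path is blocked at Aa.
Path 3: Bb ← Cc ← Ff → Pp → Gg
  Cc is a chain here and Cc is conditioned on, so the path is blocked at Cc.
Path 4: Bb ← Cc ← Ff ← Aa → Hh → Pp → Gg
  Cc is a chain here and Cc is conditioned on, so the path is blocked at Cc.
Path 5: Bb ← Aa → Hh → Pp → Gg
  Aa is a fork here and Aa is conditioned on, so the path is blocked at Aa.
Path 6: Bb ← Aa → Ff → Pp → Gg
  Aa is a fork here and Aa is conditioned on, so the path is blocked at Aa.
Because an active path exists, Bb and Gg are not d-separated.

No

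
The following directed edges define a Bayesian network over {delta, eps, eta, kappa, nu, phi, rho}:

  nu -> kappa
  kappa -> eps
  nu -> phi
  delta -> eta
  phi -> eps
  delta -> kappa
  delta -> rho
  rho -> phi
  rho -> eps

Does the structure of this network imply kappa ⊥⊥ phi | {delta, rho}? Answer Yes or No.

We examine all 5 paths between kappa and phi:
Path 1: kappa ← nu → phi
  nu is a fork and nu is not conditioned on — no node blocks this path, so it is active.
Path 2: kappa → eps ← rho → phi
  eps is a collider here and neither eps nor any of its descendants is conditioned on, so the collider stays closed — the path is blocked at eps.
Path 3: kappa → eps ← phi
  eps is a collider here and neither eps nor any of its descendants is conditioned on, so the collider stays closed — the path is blocked at eps.
Path 4: kappa ← delta → rho → phi
  delta is a fork here and delta is conditioned on, so the path is blocked at delta.
Path 5: kappa ← delta → rho → eps ← phi
  delta is a fork here and delta is conditioned on, so the path is blocked at delta.
Since the path kappa ← nu → phi is active, kappa and phi are not d-separated given {delta, rho}.

No — kappa and phi are not d-separated given {delta, rho}.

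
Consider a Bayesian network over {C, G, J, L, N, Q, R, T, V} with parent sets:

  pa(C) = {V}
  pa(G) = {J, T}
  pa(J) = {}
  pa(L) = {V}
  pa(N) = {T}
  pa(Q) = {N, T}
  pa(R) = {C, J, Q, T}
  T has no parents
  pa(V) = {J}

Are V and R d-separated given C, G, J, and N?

5 paths connect V and R; each must be blocked for d-separation to hold:
Path 1: V ← J → R
  J is a fork here and J is conditioned on, so the path is blocked at J.
Path 2: V ← J → G ← T → R
  J is a fork here and J is conditioned on, so the path is blocked at J.
Path 3: V ← J → G ← T → Q → R
  J is a fork here and J is conditioned on, so the path is blocked at J.
Path 4: V ← J → G ← T → N → Q → R
  J is a fork here and J is conditioned on, so the path is blocked at J.
Path 5: V → C → R
  C is a chain here and C is conditioned on, so the path is blocked at C.
Every path is blocked, so V and R are d-separated given {C, G, J, N}.

Yes — V and R are d-separated given {C, G, J, N}.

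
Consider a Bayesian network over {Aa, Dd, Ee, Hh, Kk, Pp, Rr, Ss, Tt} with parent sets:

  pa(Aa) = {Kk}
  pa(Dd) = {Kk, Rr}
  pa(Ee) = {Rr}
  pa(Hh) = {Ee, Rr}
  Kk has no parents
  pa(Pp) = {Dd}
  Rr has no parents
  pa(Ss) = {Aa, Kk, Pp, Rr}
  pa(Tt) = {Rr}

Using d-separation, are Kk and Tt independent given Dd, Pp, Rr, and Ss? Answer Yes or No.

We examine all 6 paths between Kk and Tt:
  1. Kk → Aa → Ss ← Rr → Tt — Aa:chain[open]; Ss:collider[open]; Rr:fork[blocks] ⇒ blocked
  2. Kk → Aa → Ss ← Pp ← Dd ← Rr → Tt — Aa:chain[open]; Ss:collider[open]; Pp:chain[blocks]; Dd:chain[blocks]; Rr:fork[blocks] ⇒ blocked
  3. Kk → Dd ← Rr → Tt — Dd:collider[open]; Rr:fork[blocks] ⇒ blocked
  4. Kk → Dd → Pp → Ss ← Rr → Tt — Dd:chain[blocks]; Pp:chain[blocks]; Ss:collider[open]; Rr:fork[blocks] ⇒ blocked
  5. Kk → Ss ← Rr → Tt — Ss:collider[open]; Rr:fork[blocks] ⇒ blocked
  6. Kk → Ss ← Pp ← Dd ← Rr → Tt — Ss:collider[open]; Pp:chain[blocks]; Dd:chain[blocks]; Rr:fork[blocks] ⇒ blocked
Every path is blocked, so Kk and Tt are d-separated given {Dd, Pp, Rr, Ss}.

Yes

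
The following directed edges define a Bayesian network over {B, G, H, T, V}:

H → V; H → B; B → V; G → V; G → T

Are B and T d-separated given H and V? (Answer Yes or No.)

No

We examine all 2 paths between B and T:
Path 1: B ← H → V ← G → T
  H is a fork here and H is conditioned on, so the path is blocked at H.
Path 2: B → V ← G → T
  V is a collider and V is conditioned on, which opens it; G is a fork and G is not conditioned on — no node blocks this path, so it is active.
At least one path is unblocked, so d-separation fails.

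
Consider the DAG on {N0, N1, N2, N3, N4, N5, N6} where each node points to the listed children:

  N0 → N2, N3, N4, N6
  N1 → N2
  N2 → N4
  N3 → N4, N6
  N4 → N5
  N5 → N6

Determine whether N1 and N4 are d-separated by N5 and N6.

No — N1 and N4 are not d-separated given {N5, N6}.

Enumerating the 6 paths from N1 to N4 and testing each for blocking by {N5, N6}:
Path 1: N1 → N2 → N4
  N2 is a chain and N2 is not conditioned on — no node blocks this path, so it is active.
Path 2: N1 → N2 ← N0 → N4
  N2 is a collider and its descendant N5 is conditioned on, which opens it; N0 is a fork and N0 is not conditioned on — no node blocks this path, so it is active.
Path 3: N1 → N2 ← N0 → N3 → N4
  N2 is a collider and its descendant N5 is conditioned on, which opens it; N0 is a fork and N0 is not conditioned on; N3 is a chain and N3 is not conditioned on — no node blocks this path, so it is active.
Path 4: N1 → N2 ← N0 → N3 → N6 ← N5 ← N4
  N5 is a chain here and N5 is conditioned on, so the path is blocked at N5.
Path 5: N1 → N2 ← N0 → N6 ← N5 ← N4
  N5 is a chain here and N5 is conditioned on, so the path is blocked at N5.
Path 6: N1 → N2 ← N0 → N6 ← N3 → N4
  N2 is a collider and its descendant N5 is conditioned on, which opens it; N0 is a fork and N0 is not conditioned on; N6 is a collider and N6 is conditioned on, which opens it; N3 is a fork and N3 is not conditioned on — no node blocks this path, so it is active.
At least one path is unblocked, so d-separation fails.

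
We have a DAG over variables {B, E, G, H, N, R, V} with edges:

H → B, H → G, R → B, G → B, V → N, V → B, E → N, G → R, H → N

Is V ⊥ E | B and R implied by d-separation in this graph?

We examine all 4 paths between V and E:
Path 1: V → B ← H → N ← E
  N is a collider here and neither N nor any of its descendants is conditioned on, so the collider stays closed — the path is blocked at N.
Path 2: V → B ← G ← H → N ← E
  N is a collider here and neither N nor any of its descendants is conditioned on, so the collider stays closed — the path is blocked at N.
Path 3: V → B ← R ← G ← H → N ← E
  R is a chain here and R is conditioned on, so the path is blocked at R.
Path 4: V → N ← E
  N is a collider here and neither N nor any of its descendants is conditioned on, so the collider stays closed — the path is blocked at N.
Since every path is blocked, d-separation holds.

Yes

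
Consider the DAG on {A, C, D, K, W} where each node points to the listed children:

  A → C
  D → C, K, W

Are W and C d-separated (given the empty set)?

No — W and C are not d-separated given ∅.

There is one path between W and C:
Path 1: W ← D → C
  D is a fork and D is not conditioned on — no node blocks this path, so it is active.
Because an active path exists, W and C are not d-separated.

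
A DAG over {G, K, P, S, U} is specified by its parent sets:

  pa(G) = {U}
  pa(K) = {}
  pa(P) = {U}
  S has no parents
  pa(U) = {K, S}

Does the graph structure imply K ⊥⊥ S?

Yes

The only undirected path from K to S is:
Path 1: K → U ← S
  U is a collider here and neither U nor any of its descendants is conditioned on, so the collider stays closed — the path is blocked at U.
Since every path is blocked, d-separation holds.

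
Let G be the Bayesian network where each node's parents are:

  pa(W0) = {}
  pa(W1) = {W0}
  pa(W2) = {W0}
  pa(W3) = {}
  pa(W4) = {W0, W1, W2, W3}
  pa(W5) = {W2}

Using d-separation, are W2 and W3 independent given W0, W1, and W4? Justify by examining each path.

No

3 paths connect W2 and W3; each must be blocked for d-separation to hold:
Path 1: W2 ← W0 → W4 ← W3
  W0 is a fork here and W0 is conditioned on, so the path is blocked at W0.
Path 2: W2 ← W0 → W1 → W4 ← W3
  W0 is a fork here and W0 is conditioned on, so the path is blocked at W0.
Path 3: W2 → W4 ← W3
  W4 is a collider and W4 is conditioned on, which opens it — no node blocks this path, so it is active.
At least one path is unblocked, so d-separation fails.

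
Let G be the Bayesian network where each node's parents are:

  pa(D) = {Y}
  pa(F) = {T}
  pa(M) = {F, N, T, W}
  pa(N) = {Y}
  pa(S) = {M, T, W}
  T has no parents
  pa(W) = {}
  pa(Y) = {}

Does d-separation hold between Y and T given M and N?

Yes

There are 4 undirected paths between Y and T; checking each against the conditioning set {M, N}:
  1. Y → N → M ← T — N:chain[blocks]; M:collider[open] ⇒ blocked
  2. Y → N → M ← W → S ← T — N:chain[blocks]; M:collider[open]; W:fork[open]; S:collider[blocks] ⇒ blocked
  3. Y → N → M → S ← T — N:chain[blocks]; M:chain[blocks]; S:collider[blocks] ⇒ blocked
  4. Y → N → M ← F ← T — N:chain[blocks]; M:collider[open]; F:chain[open] ⇒ blocked
All paths are blocked; Y ⊥ T | {M, N} holds.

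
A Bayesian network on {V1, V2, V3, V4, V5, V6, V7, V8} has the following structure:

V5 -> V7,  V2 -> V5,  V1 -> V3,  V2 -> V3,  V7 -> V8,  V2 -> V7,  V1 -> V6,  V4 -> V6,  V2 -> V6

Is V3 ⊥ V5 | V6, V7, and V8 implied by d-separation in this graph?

No

There are 4 undirected paths between V3 and V5; checking each against the conditioning set {V6, V7, V8}:
Path 1: V3 ← V2 → V5
  V2 is a fork and V2 is not conditioned on — no node blocks this path, so it is active.
Path 2: V3 ← V2 → V7 ← V5
  V2 is a fork and V2 is not conditioned on; V7 is a collider and V7 is conditioned on, which opens it — no node blocks this path, so it is active.
Path 3: V3 ← V1 → V6 ← V2 → V5
  V1 is a fork and V1 is not conditioned on; V6 is a collider and V6 is conditioned on, which opens it; V2 is a fork and V2 is not conditioned on — no node blocks this path, so it is active.
Path 4: V3 ← V1 → V6 ← V2 → V7 ← V5
  V1 is a fork and V1 is not conditioned on; V6 is a collider and V6 is conditioned on, which opens it; V2 is a fork and V2 is not conditioned on; V7 is a collider and V7 is conditioned on, which opens it — no node blocks this path, so it is active.
Since the path V3 ← V2 → V5 is active, V3 and V5 are not d-separated given {V6, V7, V8}.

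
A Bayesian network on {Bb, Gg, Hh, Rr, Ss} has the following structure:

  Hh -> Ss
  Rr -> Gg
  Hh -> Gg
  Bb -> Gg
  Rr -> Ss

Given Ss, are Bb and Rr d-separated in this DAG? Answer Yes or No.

Enumerating the 2 paths from Bb to Rr and testing each for blocking by {Ss}:
Path 1: Bb → Gg ← Rr
  Gg is a collider here and neither Gg nor any of its descendants is conditioned on, so the collider stays closed — the path is blocked at Gg.
Path 2: Bb → Gg ← Hh → Ss ← Rr
  Gg is a collider here and neither Gg nor any of its descendants is conditioned on, so the collider stays closed — the path is blocked at Gg.
Since every path is blocked, d-separation holds.

Yes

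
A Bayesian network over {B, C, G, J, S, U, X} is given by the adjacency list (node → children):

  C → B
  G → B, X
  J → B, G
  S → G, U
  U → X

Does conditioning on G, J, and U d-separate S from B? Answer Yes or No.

Yes

Enumerating the 4 paths from S to B and testing each for blocking by {G, J, U}:
  1. S → G ← J → B — G:collider[open]; J:fork[blocks] ⇒ blocked
  2. S → G → B — G:chain[blocks] ⇒ blocked
  3. S → U → X ← G ← J → B — U:chain[blocks]; X:collider[blocks]; G:chain[blocks]; J:fork[blocks] ⇒ blocked
  4. S → U → X ← G → B — U:chain[blocks]; X:collider[blocks]; G:fork[blocks] ⇒ blocked
Every path is blocked, so S and B are d-separated given {G, J, U}.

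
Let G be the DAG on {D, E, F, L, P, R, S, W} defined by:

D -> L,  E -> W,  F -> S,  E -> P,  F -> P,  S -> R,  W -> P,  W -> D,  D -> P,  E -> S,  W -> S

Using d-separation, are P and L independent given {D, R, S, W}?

Yes

Enumerating the 6 paths from P to L and testing each for blocking by {D, R, S, W}:
Path 1: P ← D → L
  D is a fork here and D is conditioned on, so the path is blocked at D.
Path 2: P ← W → D → L
  W is a fork here and W is conditioned on, so the path is blocked at W.
Path 3: P ← F → S ← W → D → L
  W is a fork here and W is conditioned on, so the path is blocked at W.
Path 4: P ← F → S ← E → W → D → L
  W is a chain here and W is conditioned on, so the path is blocked at W.
Path 5: P ← E → S ← W → D → L
  W is a fork here and W is conditioned on, so the path is blocked at W.
Path 6: P ← E → W → D → L
  W is a chain here and W is conditioned on, so the path is blocked at W.
All paths are blocked; P ⊥ L | {D, R, S, W} holds.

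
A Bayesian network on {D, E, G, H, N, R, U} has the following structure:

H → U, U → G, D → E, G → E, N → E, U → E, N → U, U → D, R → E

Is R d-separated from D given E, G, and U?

4 paths connect R and D; each must be blocked for d-separation to hold:
  1. R → E ← N → U → D — E:collider[open]; N:fork[open]; U:chain[blocks] ⇒ blocked
  2. R → E ← G ← U → D — E:collider[open]; G:chain[blocks]; U:fork[blocks] ⇒ blocked
  3. R → E ← U → D — E:collider[open]; U:fork[blocks] ⇒ blocked
  4. R → E ← D — E:collider[open] ⇒ active
Because an active path exists, R and D are not d-separated.

No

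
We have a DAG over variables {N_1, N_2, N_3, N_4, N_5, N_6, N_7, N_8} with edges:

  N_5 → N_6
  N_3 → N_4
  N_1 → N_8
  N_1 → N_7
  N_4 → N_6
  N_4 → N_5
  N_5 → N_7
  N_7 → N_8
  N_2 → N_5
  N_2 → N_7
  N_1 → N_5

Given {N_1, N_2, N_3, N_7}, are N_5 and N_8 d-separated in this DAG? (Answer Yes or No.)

Yes

Enumerating the 6 paths from N_5 to N_8 and testing each for blocking by {N_1, N_2, N_3, N_7}:
Path 1: N_5 ← N_2 → N_7 → N_8
  N_2 is a fork here and N_2 is conditioned on, so the path is blocked at N_2.
Path 2: N_5 ← N_2 → N_7 ← N_1 → N_8
  N_2 is a fork here and N_2 is conditioned on, so the path is blocked at N_2.
Path 3: N_5 ← N_1 → N_8
  N_1 is a fork here and N_1 is conditioned on, so the path is blocked at N_1.
Path 4: N_5 ← N_1 → N_7 → N_8
  N_1 is a fork here and N_1 is conditioned on, so the path is blocked at N_1.
Path 5: N_5 → N_7 → N_8
  N_7 is a chain here and N_7 is conditioned on, so the path is blocked at N_7.
Path 6: N_5 → N_7 ← N_1 → N_8
  N_1 is a fork here and N_1 is conditioned on, so the path is blocked at N_1.
Since every path is blocked, d-separation holds.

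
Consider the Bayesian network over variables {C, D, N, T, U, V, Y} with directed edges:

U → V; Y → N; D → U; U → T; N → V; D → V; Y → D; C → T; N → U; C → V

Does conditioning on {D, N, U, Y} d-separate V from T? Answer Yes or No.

Enumerating the 6 paths from V to T and testing each for blocking by {D, N, U, Y}:
  1. V ← N ← Y → D → U → T — N:chain[blocks]; Y:fork[blocks]; D:chain[blocks]; U:chain[blocks] ⇒ blocked
  2. V ← N → U → T — N:fork[blocks]; U:chain[blocks] ⇒ blocked
  3. V ← C → T — C:fork[open] ⇒ active
  4. V ← U → T — U:fork[blocks] ⇒ blocked
  5. V ← D ← Y → N → U → T — D:chain[blocks]; Y:fork[blocks]; N:chain[blocks]; U:chain[blocks] ⇒ blocked
  6. V ← D → U → T — D:fork[blocks]; U:chain[blocks] ⇒ blocked
Because an active path exists, V and T are not d-separated.

No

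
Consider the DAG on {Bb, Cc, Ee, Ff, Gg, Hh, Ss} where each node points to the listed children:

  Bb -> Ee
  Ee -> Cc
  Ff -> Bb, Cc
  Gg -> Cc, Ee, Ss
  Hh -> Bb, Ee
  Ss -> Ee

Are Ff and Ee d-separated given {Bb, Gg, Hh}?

Yes

There are 5 undirected paths between Ff and Ee; checking each against the conditioning set {Bb, Gg, Hh}:
  1. Ff → Cc ← Ee — Cc:collider[blocks] ⇒ blocked
  2. Ff → Cc ← Gg → Ee — Cc:collider[blocks]; Gg:fork[blocks] ⇒ blocked
  3. Ff → Cc ← Gg → Ss → Ee — Cc:collider[blocks]; Gg:fork[blocks]; Ss:chain[open] ⇒ blocked
  4. Ff → Bb ← Hh → Ee — Bb:collider[open]; Hh:fork[blocks] ⇒ blocked
  5. Ff → Bb → Ee — Bb:chain[blocks] ⇒ blocked
All paths are blocked; Ff ⊥ Ee | {Bb, Gg, Hh} holds.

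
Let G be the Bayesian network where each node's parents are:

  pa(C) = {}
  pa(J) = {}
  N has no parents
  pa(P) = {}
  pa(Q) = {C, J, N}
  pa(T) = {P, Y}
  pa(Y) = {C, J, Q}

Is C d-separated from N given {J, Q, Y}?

Enumerating the 3 paths from C to N and testing each for blocking by {J, Q, Y}:
  1. C → Y ← J → Q ← N — Y:collider[open]; J:fork[blocks]; Q:collider[open] ⇒ blocked
  2. C → Y ← Q ← N — Y:collider[open]; Q:chain[blocks] ⇒ blocked
  3. C → Q ← N — Q:collider[open] ⇒ active
Since the path C → Q ← N is active, C and N are not d-separated given {J, Q, Y}.

No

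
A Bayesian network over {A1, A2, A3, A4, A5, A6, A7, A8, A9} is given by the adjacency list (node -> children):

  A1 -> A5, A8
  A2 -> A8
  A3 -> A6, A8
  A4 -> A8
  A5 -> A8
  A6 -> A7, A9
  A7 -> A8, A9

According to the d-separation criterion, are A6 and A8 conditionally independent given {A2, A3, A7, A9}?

Yes

We examine all 3 paths between A6 and A8:
  1. A6 ← A3 → A8 — A3:fork[blocks] ⇒ blocked
  2. A6 → A7 → A8 — A7:chain[blocks] ⇒ blocked
  3. A6 → A9 ← A7 → A8 — A9:collider[open]; A7:fork[blocks] ⇒ blocked
Every path is blocked, so A6 and A8 are d-separated given {A2, A3, A7, A9}.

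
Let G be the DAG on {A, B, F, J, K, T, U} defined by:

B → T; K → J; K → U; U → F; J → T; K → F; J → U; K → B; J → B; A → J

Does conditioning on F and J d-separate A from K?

No

Enumerating the 5 paths from A to K and testing each for blocking by {F, J}:
  1. A → J ← K — J:collider[open] ⇒ active
  2. A → J → U ← K — J:chain[blocks]; U:collider[open] ⇒ blocked
  3. A → J → U → F ← K — J:chain[blocks]; U:chain[open]; F:collider[open] ⇒ blocked
  4. A → J → T ← B ← K — J:chain[blocks]; T:collider[blocks]; B:chain[open] ⇒ blocked
  5. A → J → B ← K — J:chain[blocks]; B:collider[blocks] ⇒ blocked
Because an active path exists, A and K are not d-separated.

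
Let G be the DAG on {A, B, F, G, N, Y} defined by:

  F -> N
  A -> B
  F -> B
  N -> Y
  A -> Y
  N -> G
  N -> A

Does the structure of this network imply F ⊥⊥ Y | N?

Enumerating the 4 paths from F to Y and testing each for blocking by {N}:
  1. F → B ← A ← N → Y — B:collider[blocks]; A:chain[open]; N:fork[blocks] ⇒ blocked
  2. F → B ← A → Y — B:collider[blocks]; A:fork[open] ⇒ blocked
  3. F → N → Y — N:chain[blocks] ⇒ blocked
  4. F → N → A → Y — N:chain[blocks]; A:chain[open] ⇒ blocked
Every path is blocked, so F and Y are d-separated given {N}.

Yes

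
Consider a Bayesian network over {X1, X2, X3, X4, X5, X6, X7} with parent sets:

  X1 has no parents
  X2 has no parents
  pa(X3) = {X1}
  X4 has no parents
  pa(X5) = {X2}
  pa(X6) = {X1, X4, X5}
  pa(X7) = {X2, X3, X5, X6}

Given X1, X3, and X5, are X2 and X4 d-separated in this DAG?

Yes

There are 6 undirected paths between X2 and X4; checking each against the conditioning set {X1, X3, X5}:
  1. X2 → X7 ← X5 → X6 ← X4 — X7:collider[blocks]; X5:fork[blocks]; X6:collider[blocks] ⇒ blocked
  2. X2 → X7 ← X3 ← X1 → X6 ← X4 — X7:collider[blocks]; X3:chain[blocks]; X1:fork[blocks]; X6:collider[blocks] ⇒ blocked
  3. X2 → X7 ← X6 ← X4 — X7:collider[blocks]; X6:chain[open] ⇒ blocked
  4. X2 → X5 → X7 ← X3 ← X1 → X6 ← X4 — X5:chain[blocks]; X7:collider[blocks]; X3:chain[blocks]; X1:fork[blocks]; X6:collider[blocks] ⇒ blocked
  5. X2 → X5 → X7 ← X6 ← X4 — X5:chain[blocks]; X7:collider[blocks]; X6:chain[open] ⇒ blocked
  6. X2 → X5 → X6 ← X4 — X5:chain[blocks]; X6:collider[blocks] ⇒ blocked
Since every path is blocked, d-separation holds.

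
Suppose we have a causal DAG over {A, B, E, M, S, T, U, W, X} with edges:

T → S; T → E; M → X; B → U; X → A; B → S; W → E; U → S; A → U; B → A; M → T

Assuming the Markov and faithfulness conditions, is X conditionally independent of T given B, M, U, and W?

Yes

5 paths connect X and T; each must be blocked for d-separation to hold:
Path 1: X ← M → T
  M is a fork here and M is conditioned on, so the path is blocked at M.
Path 2: X → A → U → S ← T
  U is a chain here and U is conditioned on, so the path is blocked at U.
Path 3: X → A → U ← B → S ← T
  B is a fork here and B is conditioned on, so the path is blocked at B.
Path 4: X → A ← B → S ← T
  B is a fork here and B is conditioned on, so the path is blocked at B.
Path 5: X → A ← B → U → S ← T
  B is a fork here and B is conditioned on, so the path is blocked at B.
Since every path is blocked, d-separation holds.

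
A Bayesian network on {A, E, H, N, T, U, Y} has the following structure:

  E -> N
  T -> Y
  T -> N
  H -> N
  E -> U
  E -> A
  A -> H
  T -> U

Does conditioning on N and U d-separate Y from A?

No

4 paths connect Y and A; each must be blocked for d-separation to hold:
Path 1: Y ← T → U ← E → A
  T is a fork and T is not conditioned on; U is a collider and U is conditioned on, which opens it; E is a fork and E is not conditioned on — no node blocks this path, so it is active.
Path 2: Y ← T → U ← E → N ← H ← A
  T is a fork and T is not conditioned on; U is a collider and U is conditioned on, which opens it; E is a fork and E is not conditioned on; N is a collider and N is conditioned on, which opens it; H is a chain and H is not conditioned on — no node blocks this path, so it is active.
Path 3: Y ← T → N ← H ← A
  T is a fork and T is not conditioned on; N is a collider and N is conditioned on, which opens it; H is a chain and H is not conditioned on — no node blocks this path, so it is active.
Path 4: Y ← T → N ← E → A
  T is a fork and T is not conditioned on; N is a collider and N is conditioned on, which opens it; E is a fork and E is not conditioned on — no node blocks this path, so it is active.
Since the path Y ← T → U ← E → A is active, Y and A are not d-separated given {N, U}.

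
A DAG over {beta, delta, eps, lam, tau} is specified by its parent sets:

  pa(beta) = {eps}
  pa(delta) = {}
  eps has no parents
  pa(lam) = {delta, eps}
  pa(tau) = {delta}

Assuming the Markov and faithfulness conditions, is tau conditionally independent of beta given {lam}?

The only undirected path from tau to beta is:
Path 1: tau ← delta → lam ← eps → beta
  delta is a fork and delta is not conditioned on; lam is a collider and lam is conditioned on, which opens it; eps is a fork and eps is not conditioned on — no node blocks this path, so it is active.
Because an active path exists, tau and beta are not d-separated.

No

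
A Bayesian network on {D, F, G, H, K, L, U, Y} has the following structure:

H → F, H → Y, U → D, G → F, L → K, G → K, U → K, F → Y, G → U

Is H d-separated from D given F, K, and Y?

No — H and D are not d-separated given {F, K, Y}.

Enumerating the 4 paths from H to D and testing each for blocking by {F, K, Y}:
Path 1: H → F ← G → K ← U → D
  F is a collider and F is conditioned on, which opens it; G is a fork and G is not conditioned on; K is a collider and K is conditioned on, which opens it; U is a fork and U is not conditioned on — no node blocks this path, so it is active.
Path 2: H → F ← G → U → D
  F is a collider and F is conditioned on, which opens it; G is a fork and G is not conditioned on; U is a chain and U is not conditioned on — no node blocks this path, so it is active.
Path 3: H → Y ← F ← G → K ← U → D
  F is a chain here and F is conditioned on, so the path is blocked at F.
Path 4: H → Y ← F ← G → U → D
  F is a chain here and F is conditioned on, so the path is blocked at F.
Since the path H → F ← G → K ← U → D is active, H and D are not d-separated given {F, K, Y}.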